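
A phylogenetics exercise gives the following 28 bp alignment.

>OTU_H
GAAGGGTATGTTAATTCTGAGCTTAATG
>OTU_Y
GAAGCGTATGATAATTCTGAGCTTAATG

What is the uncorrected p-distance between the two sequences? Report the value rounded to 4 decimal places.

Differing sites — 5:G/C; 11:T/A.
There are 2 differences over 28 sites, so p = 2/28 = 0.0714.

0.0714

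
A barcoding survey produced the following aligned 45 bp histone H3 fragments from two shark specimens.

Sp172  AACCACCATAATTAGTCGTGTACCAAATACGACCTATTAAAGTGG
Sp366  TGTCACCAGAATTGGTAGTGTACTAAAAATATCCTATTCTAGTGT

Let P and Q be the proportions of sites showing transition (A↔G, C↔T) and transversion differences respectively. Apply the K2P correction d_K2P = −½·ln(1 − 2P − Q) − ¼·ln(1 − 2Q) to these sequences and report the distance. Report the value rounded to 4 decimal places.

Mismatches occur at site 1 (A→T, transversion), site 2 (A→G, transition), site 3 (C→T, transition), site 9 (T→G, transversion), site 14 (A→G, transition), site 17 (C→A, transversion), site 24 (C→T, transition), site 28 (T→A, transversion), site 30 (C→T, transition), site 31 (G→A, transition), site 32 (A→T, transversion), site 39 (A→C, transversion), site 40 (A→T, transversion), site 45 (G→T, transversion).
Of the 14 differences, 6 transitions and 8 transversions over 45 sites: P = 6/45 = 0.133333, Q = 8/45 = 0.177778.
d = −0.5·ln(0.555556) − 0.25·ln(0.644444) = −0.5·(-0.587786) − 0.25·(-0.439367) = 0.4037.

0.4037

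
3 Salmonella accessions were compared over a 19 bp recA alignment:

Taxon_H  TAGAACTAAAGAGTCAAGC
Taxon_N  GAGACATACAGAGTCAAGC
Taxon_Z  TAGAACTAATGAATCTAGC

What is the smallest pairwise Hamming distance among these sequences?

3

Pairwise Hamming distances:
  Taxon_H vs Taxon_N: 4
  Taxon_H vs Taxon_Z: 3
  Taxon_N vs Taxon_Z: 7
The smallest is 3, between Taxon_H and Taxon_Z.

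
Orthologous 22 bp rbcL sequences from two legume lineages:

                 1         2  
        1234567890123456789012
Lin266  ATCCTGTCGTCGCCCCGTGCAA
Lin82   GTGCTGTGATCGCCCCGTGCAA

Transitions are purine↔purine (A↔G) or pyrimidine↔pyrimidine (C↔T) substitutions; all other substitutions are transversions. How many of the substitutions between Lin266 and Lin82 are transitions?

Mismatches occur at site 1 (A↔G, transition), site 3 (C↔G, transversion), site 8 (C↔G, transversion), site 9 (G↔A, transition).
Of the 4 differences, 2 transitions and 2 transversions, so the answer is 2.

2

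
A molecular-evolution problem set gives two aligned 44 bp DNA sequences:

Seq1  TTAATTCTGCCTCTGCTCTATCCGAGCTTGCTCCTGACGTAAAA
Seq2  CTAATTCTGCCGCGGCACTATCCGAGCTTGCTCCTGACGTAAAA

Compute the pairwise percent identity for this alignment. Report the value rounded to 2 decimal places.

90.91%

Differing sites — 1:T/C; 12:T/G; 14:T/G; 17:T/A.
40 of the 44 sites match, so the percent identity is 40/44 × 100 = 90.91%.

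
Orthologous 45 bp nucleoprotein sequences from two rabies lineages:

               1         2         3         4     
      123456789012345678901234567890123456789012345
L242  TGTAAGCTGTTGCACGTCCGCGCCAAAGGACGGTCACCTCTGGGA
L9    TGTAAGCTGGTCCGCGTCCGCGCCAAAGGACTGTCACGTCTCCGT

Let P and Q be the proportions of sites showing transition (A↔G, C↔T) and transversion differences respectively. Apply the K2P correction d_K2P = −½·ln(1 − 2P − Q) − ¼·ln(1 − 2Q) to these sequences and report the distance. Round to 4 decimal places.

Mismatches occur at site 10 (T→G, transversion), site 12 (G→C, transversion), site 14 (A→G, transition), site 32 (G→T, transversion), site 38 (C→G, transversion), site 42 (G→C, transversion), site 43 (G→C, transversion), site 45 (A→T, transversion).
Of the 8 differences, 1 transition and 7 transversions over 45 sites: P = 1/45 = 0.022222, Q = 7/45 = 0.155556.
d = −0.5·ln(0.800000) − 0.25·ln(0.688888) = −0.5·(-0.223144) − 0.25·(-0.372677) = 0.2047.

0.2047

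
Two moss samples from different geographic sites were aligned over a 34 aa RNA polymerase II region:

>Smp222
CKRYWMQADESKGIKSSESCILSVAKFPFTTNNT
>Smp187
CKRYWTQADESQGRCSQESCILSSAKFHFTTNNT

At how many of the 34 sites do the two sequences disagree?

7

Differing sites — 6:M/T; 12:K/Q; 14:I/R; 15:K/C; 17:S/Q; 24:V/S; 28:P/H.
That gives 7 mismatches out of 34 aligned sites, so the Hamming distance is 7.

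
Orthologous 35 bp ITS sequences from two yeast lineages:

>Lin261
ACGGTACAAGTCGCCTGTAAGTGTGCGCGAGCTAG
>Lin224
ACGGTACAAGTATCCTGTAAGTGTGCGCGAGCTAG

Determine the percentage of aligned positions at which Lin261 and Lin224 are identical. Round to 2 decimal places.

94.29%

The sequences differ at positions 12 (C/A), 13 (G/T).
33 of the 35 sites match, so the percent identity is 33/35 × 100 = 94.29%.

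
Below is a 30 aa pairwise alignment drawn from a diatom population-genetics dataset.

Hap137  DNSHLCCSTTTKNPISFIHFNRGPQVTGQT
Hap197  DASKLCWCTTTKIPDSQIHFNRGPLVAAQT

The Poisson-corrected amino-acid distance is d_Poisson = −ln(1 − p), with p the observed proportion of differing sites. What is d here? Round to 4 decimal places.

0.4055

The sequences differ at positions 2 (N/A), 4 (H/K), 7 (C/W), 8 (S/C), 13 (N/I), 15 (I/D), 17 (F/Q), 25 (Q/L), 27 (T/A), 28 (G/A).
p = 10/30 = 0.333333.
d = −ln(1 − 0.333333) = −ln(0.666667) = 0.4055.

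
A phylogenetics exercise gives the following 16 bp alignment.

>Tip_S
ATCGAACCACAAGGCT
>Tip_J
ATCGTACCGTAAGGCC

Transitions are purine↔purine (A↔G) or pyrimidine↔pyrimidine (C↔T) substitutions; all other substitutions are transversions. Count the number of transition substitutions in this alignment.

Mismatches occur at site 5 (A/T, transversion), site 9 (A/G, transition), site 10 (C/T, transition), site 16 (T/C, transition).
Of the 4 differences, 3 transitions and 1 transversion, so the answer is 3.

3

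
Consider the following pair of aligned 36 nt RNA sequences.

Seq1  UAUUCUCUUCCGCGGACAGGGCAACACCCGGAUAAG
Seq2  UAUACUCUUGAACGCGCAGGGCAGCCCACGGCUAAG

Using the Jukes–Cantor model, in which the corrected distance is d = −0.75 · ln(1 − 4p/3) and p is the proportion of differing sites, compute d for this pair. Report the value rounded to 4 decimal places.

0.3470

Mismatches occur at site 4 (U↔A), site 10 (C↔G), site 11 (C↔A), site 12 (G↔A), site 15 (G↔C), site 16 (A↔G), site 24 (A↔G), site 26 (A↔C), site 28 (C↔A), site 32 (A↔C).
p = 10/36 = 0.277778.
d = −0.75 · ln(1 − (4/3)·0.277778) = −0.75 · ln(0.629629) = −0.75 · (-0.462625) = 0.3470.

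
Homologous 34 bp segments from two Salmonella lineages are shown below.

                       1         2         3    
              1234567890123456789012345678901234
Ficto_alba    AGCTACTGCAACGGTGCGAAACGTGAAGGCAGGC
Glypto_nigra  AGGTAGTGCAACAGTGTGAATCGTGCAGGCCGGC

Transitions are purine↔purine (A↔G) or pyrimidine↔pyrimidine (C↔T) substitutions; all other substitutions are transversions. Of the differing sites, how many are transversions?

5

Mismatches occur at site 3 (C→G, transversion), site 6 (C→G, transversion), site 13 (G→A, transition), site 17 (C→T, transition), site 21 (A→T, transversion), site 26 (A→C, transversion), site 31 (A→C, transversion).
Of the 7 differences, 2 transitions and 5 transversions, so the answer is 5.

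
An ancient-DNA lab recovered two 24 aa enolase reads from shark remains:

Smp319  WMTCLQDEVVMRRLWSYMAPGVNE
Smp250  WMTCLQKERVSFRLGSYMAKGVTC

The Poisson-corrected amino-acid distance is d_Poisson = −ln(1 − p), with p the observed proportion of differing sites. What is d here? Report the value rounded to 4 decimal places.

0.4055

The sequences differ at positions 7 (D/K), 9 (V/R), 11 (M/S), 12 (R/F), 15 (W/G), 20 (P/K), 23 (N/T), 24 (E/C).
p = 8/24 = 0.333333.
d = −ln(1 − 0.333333) = −ln(0.666667) = 0.4055.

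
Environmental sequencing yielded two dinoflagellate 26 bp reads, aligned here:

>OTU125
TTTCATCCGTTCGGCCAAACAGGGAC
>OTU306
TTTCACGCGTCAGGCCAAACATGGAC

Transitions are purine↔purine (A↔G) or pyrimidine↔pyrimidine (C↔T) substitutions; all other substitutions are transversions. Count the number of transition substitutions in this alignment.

Mismatches occur at site 6 (T→C, transition), site 7 (C→G, transversion), site 11 (T→C, transition), site 12 (C→A, transversion), site 22 (G→T, transversion).
Of the 5 differences, 2 transitions and 3 transversions, so the answer is 2.

2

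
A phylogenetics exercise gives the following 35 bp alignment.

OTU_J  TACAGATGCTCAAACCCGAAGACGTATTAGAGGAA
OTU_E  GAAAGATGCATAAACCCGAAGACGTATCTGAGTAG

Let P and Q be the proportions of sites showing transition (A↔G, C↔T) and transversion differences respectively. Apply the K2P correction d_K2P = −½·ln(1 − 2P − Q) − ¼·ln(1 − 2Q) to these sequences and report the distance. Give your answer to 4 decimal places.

Mismatches occur at site 1 (T/G, transversion), site 3 (C/A, transversion), site 10 (T/A, transversion), site 11 (C/T, transition), site 28 (T/C, transition), site 29 (A/T, transversion), site 33 (G/T, transversion), site 35 (A/G, transition).
Of the 8 differences, 3 transitions and 5 transversions over 35 sites: P = 3/35 = 0.085714, Q = 5/35 = 0.142857.
d = −0.5·ln(0.685715) − 0.25·ln(0.714286) = −0.5·(-0.377293) − 0.25·(-0.336472) = 0.2728.

0.2728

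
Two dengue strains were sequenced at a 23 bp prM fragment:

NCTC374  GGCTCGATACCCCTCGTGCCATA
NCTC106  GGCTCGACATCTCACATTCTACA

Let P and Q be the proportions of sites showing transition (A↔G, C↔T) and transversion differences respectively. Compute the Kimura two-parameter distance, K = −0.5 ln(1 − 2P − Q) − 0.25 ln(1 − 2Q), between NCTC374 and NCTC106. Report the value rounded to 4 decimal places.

0.5169

Differing sites — 8:T/C (Ti); 10:C/T (Ti); 12:C/T (Ti); 14:T/A (Tv); 16:G/A (Ti); 18:G/T (Tv); 20:C/T (Ti); 22:T/C (Ti).
Of the 8 differences, 6 transitions and 2 transversions over 23 sites: P = 6/23 = 0.260870, Q = 2/23 = 0.086957.
d = −0.5·ln(0.391303) − 0.25·ln(0.826086) = −0.5·(-0.938273) − 0.25·(-0.191056) = 0.5169.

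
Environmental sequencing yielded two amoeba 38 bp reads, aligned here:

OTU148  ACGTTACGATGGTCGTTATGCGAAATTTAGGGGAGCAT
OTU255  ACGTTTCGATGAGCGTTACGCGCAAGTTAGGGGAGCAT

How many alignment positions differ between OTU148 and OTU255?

6

Mismatches occur at site 6 (A/T), site 12 (G/A), site 13 (T/G), site 19 (T/C), site 23 (A/C), site 26 (T/G).
That gives 6 mismatches out of 38 aligned sites, so the Hamming distance is 6.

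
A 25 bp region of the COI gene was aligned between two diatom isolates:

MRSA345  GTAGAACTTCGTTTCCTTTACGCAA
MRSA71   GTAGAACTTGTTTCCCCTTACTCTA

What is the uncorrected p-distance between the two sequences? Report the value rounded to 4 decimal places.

0.2400

The sequences differ at positions 10 (C/G), 11 (G/T), 14 (T/C), 17 (T/C), 22 (G/T), 24 (A/T).
There are 6 differences over 25 sites, so p = 6/25 = 0.2400.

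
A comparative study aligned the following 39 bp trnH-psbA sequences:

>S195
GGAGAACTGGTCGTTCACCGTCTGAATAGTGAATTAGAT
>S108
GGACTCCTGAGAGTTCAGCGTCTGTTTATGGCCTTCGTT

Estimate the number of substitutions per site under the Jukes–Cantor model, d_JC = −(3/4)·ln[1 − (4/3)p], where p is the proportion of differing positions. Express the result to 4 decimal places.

Mismatches occur at site 4 (G↔C), site 5 (A↔T), site 6 (A↔C), site 10 (G↔A), site 11 (T↔G), site 12 (C↔A), site 18 (C↔G), site 25 (A↔T), site 26 (A↔T), site 29 (G↔T), site 30 (T↔G), site 32 (A↔C), site 33 (A↔C), site 36 (A↔C), site 38 (A↔T).
p = 15/39 = 0.384615.
d = −0.75 · ln(1 − (4/3)·0.384615) = −0.75 · ln(0.487180) = −0.75 · (-0.719122) = 0.5393.

0.5393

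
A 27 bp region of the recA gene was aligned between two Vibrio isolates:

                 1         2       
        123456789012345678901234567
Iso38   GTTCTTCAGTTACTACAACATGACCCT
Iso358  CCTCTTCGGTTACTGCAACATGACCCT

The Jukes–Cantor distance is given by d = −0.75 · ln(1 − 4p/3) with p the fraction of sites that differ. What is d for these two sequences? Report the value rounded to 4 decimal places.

The sequences differ at positions 1 (G/C), 2 (T/C), 8 (A/G), 15 (A/G).
p = 4/27 = 0.148148.
d = −0.75 · ln(1 − (4/3)·0.148148) = −0.75 · ln(0.802469) = −0.75 · (-0.220062) = 0.1650.

0.1650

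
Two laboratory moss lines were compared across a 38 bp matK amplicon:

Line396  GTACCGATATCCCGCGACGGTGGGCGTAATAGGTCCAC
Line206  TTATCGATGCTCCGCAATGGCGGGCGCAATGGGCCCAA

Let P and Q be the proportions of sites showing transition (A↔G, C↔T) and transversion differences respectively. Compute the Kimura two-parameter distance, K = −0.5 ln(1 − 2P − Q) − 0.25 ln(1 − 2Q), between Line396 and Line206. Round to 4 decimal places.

0.4603

Mismatches occur at site 1 (G↔T, transversion), site 4 (C↔T, transition), site 9 (A↔G, transition), site 10 (T↔C, transition), site 11 (C↔T, transition), site 16 (G↔A, transition), site 18 (C↔T, transition), site 21 (T↔C, transition), site 27 (T↔C, transition), site 31 (A↔G, transition), site 34 (T↔C, transition), site 38 (C↔A, transversion).
Of the 12 differences, 10 transitions and 2 transversions over 38 sites: P = 10/38 = 0.263158, Q = 2/38 = 0.052632.
d = −0.5·ln(0.421052) − 0.25·ln(0.894736) = −0.5·(-0.864999) − 0.25·(-0.111227) = 0.4603.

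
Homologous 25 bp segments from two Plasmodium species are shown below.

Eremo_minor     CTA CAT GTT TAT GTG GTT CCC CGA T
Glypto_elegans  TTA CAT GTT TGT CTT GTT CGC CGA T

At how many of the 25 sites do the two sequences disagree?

Mismatches occur at site 1 (C↔T), site 11 (A↔G), site 13 (G↔C), site 15 (G↔T), site 20 (C↔G).
That gives 5 mismatches out of 25 aligned sites, so the Hamming distance is 5.

5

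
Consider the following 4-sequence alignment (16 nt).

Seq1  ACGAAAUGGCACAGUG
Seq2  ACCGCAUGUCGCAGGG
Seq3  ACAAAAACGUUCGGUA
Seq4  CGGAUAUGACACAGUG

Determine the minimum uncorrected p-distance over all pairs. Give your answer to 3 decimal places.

Pairwise Hamming distances:
  Seq1 vs Seq2: 6
  Seq1 vs Seq3: 7
  Seq1 vs Seq4: 4
  Seq2 vs Seq3: 11
  Seq2 vs Seq4: 8
  Seq3 vs Seq4: 11
The smallest is 4 mismatches, between Seq1 and Seq4; p = 4/16 = 0.250.

0.250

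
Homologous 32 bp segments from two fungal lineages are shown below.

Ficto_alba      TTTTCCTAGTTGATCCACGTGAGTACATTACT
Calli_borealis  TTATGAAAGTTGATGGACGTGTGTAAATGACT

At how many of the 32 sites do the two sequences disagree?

The sequences differ at positions 3 (T/A), 5 (C/G), 6 (C/A), 7 (T/A), 15 (C/G), 16 (C/G), 22 (A/T), 26 (C/A), 29 (T/G).
That gives 9 mismatches out of 32 aligned sites, so the Hamming distance is 9.

9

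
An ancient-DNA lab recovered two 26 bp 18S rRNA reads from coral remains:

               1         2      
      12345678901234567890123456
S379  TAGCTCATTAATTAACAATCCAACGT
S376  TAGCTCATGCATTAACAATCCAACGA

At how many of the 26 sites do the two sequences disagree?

3

Mismatches occur at site 9 (T→G), site 10 (A→C), site 26 (T→A).
That gives 3 mismatches out of 26 aligned sites, so the Hamming distance is 3.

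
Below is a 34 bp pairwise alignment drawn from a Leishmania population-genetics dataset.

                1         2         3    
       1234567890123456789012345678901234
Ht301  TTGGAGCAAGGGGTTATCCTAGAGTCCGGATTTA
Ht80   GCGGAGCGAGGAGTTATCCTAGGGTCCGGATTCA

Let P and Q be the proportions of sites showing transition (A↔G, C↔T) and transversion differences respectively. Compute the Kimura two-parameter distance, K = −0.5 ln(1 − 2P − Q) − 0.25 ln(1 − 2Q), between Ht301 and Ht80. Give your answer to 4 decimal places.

0.2106

The sequences differ at positions 1 (T/G, transversion), 2 (T/C, transition), 8 (A/G, transition), 12 (G/A, transition), 23 (A/G, transition), 33 (T/C, transition).
Of the 6 differences, 5 transitions and 1 transversion over 34 sites: P = 5/34 = 0.147059, Q = 1/34 = 0.029412.
d = −0.5·ln(0.676470) − 0.25·ln(0.941176) = −0.5·(-0.390867) − 0.25·(-0.060625) = 0.2106.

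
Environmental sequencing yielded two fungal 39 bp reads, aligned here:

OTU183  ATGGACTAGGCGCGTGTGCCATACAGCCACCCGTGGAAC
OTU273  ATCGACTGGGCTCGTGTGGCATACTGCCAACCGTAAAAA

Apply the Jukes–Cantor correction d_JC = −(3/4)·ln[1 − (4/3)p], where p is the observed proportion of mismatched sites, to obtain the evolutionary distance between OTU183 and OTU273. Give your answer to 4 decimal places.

Differing sites — 3:G/C; 8:A/G; 12:G/T; 19:C/G; 25:A/T; 30:C/A; 35:G/A; 36:G/A; 39:C/A.
p = 9/39 = 0.230769.
d = −0.75 · ln(1 − (4/3)·0.230769) = −0.75 · ln(0.692308) = −0.75 · (-0.367724) = 0.2758.

0.2758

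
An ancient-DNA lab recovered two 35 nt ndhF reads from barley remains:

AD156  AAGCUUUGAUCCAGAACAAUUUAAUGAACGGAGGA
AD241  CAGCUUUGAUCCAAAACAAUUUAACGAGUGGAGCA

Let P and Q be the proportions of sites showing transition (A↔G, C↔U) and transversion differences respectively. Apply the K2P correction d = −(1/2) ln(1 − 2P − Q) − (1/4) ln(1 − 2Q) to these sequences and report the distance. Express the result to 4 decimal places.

0.1986

The sequences differ at positions 1 (A/C, transversion), 14 (G/A, transition), 25 (U/C, transition), 28 (A/G, transition), 29 (C/U, transition), 34 (G/C, transversion).
Of the 6 differences, 4 transitions and 2 transversions over 35 sites: P = 4/35 = 0.114286, Q = 2/35 = 0.057143.
d = −0.5·ln(0.714285) − 0.25·ln(0.885714) = −0.5·(-0.336473) − 0.25·(-0.121361) = 0.1986.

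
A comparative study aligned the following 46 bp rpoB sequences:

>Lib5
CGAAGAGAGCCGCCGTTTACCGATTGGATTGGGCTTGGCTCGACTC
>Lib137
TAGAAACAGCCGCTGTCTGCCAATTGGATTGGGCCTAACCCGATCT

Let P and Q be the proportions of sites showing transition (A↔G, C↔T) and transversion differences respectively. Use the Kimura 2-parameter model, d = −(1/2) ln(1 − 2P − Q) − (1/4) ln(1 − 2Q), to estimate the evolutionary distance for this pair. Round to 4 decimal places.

The sequences differ at positions 1 (C/T, transition), 2 (G/A, transition), 3 (A/G, transition), 5 (G/A, transition), 7 (G/C, transversion), 14 (C/T, transition), 17 (T/C, transition), 19 (A/G, transition), 22 (G/A, transition), 35 (T/C, transition), 37 (G/A, transition), 38 (G/A, transition), 40 (T/C, transition), 44 (C/T, transition), 45 (T/C, transition), 46 (C/T, transition).
Of the 16 differences, 15 transitions and 1 transversion over 46 sites: P = 15/46 = 0.326087, Q = 1/46 = 0.021739.
d = −0.5·ln(0.326087) − 0.25·ln(0.956522) = −0.5·(-1.120591) − 0.25·(-0.044451) = 0.5714.

0.5714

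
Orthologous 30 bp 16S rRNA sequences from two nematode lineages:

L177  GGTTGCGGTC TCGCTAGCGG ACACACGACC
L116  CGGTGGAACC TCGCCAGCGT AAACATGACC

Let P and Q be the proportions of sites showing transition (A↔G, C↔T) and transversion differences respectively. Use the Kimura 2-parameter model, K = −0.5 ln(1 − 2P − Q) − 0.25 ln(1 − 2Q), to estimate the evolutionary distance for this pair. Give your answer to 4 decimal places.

The sequences differ at positions 1 (G/C, transversion), 3 (T/G, transversion), 6 (C/G, transversion), 7 (G/A, transition), 8 (G/A, transition), 9 (T/C, transition), 15 (T/C, transition), 20 (G/T, transversion), 22 (C/A, transversion), 26 (C/T, transition).
Of the 10 differences, 5 transitions and 5 transversions over 30 sites: P = 5/30 = 0.166667, Q = 5/30 = 0.166667.
d = −0.5·ln(0.499999) − 0.25·ln(0.666666) = −0.5·(-0.693149) − 0.25·(-0.405466) = 0.4479.

0.4479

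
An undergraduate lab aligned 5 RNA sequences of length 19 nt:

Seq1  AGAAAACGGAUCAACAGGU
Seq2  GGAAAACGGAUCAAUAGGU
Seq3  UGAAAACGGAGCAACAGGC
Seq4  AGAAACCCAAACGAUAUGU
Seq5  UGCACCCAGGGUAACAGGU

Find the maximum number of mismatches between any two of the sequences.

11

Pairwise Hamming distances:
  Seq1 vs Seq2: 2
  Seq1 vs Seq3: 3
  Seq1 vs Seq4: 7
  Seq1 vs Seq5: 8
  Seq2 vs Seq3: 4
  Seq2 vs Seq4: 7
  Seq2 vs Seq5: 9
  Seq3 vs Seq4: 9
  Seq3 vs Seq5: 7
  Seq4 vs Seq5: 11
The largest is 11, between Seq4 and Seq5.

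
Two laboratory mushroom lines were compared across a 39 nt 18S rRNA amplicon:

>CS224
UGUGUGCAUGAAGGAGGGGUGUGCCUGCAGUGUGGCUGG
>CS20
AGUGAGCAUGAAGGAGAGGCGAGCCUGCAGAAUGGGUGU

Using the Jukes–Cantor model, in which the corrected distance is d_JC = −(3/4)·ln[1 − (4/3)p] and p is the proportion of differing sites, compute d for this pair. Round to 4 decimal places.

Mismatches occur at site 1 (U↔A), site 5 (U↔A), site 17 (G↔A), site 20 (U↔C), site 22 (U↔A), site 31 (U↔A), site 32 (G↔A), site 36 (C↔G), site 39 (G↔U).
p = 9/39 = 0.230769.
d = −0.75 · ln(1 − (4/3)·0.230769) = −0.75 · ln(0.692308) = −0.75 · (-0.367724) = 0.2758.

0.2758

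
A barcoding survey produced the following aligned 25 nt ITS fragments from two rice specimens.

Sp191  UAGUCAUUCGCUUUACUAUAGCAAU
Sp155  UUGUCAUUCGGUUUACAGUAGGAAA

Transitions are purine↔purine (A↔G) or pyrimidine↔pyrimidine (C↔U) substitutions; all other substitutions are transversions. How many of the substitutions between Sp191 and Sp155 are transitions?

The sequences differ at positions 2 (A/U, transversion), 11 (C/G, transversion), 17 (U/A, transversion), 18 (A/G, transition), 22 (C/G, transversion), 25 (U/A, transversion).
Of the 6 differences, 1 transition and 5 transversions, so the answer is 1.

1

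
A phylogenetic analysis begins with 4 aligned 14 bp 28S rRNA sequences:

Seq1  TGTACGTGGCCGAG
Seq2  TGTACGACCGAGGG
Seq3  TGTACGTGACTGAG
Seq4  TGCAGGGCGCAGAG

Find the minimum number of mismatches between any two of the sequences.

Pairwise Hamming distances:
  Seq1 vs Seq2: 6
  Seq1 vs Seq3: 2
  Seq1 vs Seq4: 5
  Seq2 vs Seq3: 6
  Seq2 vs Seq4: 6
  Seq3 vs Seq4: 6
The smallest is 2, between Seq1 and Seq3.

2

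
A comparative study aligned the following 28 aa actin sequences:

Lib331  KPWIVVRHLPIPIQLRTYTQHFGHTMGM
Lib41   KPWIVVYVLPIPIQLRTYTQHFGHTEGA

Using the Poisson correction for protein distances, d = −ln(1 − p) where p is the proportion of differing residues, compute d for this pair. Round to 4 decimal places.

0.1542

The sequences differ at positions 7 (R/Y), 8 (H/V), 26 (M/E), 28 (M/A).
p = 4/28 = 0.142857.
d = −ln(1 − 0.142857) = −ln(0.857143) = 0.1542.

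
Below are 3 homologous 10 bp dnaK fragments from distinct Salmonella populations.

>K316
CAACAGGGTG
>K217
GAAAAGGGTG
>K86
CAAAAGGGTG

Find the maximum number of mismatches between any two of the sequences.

Pairwise Hamming distances:
  K316 vs K217: 2
  K316 vs K86: 1
  K217 vs K86: 1
The largest is 2, between K316 and K217.

2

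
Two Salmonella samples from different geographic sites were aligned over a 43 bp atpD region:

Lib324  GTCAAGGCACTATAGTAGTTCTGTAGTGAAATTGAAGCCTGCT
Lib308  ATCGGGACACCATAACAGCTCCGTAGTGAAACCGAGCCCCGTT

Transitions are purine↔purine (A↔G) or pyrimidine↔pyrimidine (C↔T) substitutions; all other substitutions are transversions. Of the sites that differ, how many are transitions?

14

The sequences differ at positions 1 (G/A, transition), 4 (A/G, transition), 5 (A/G, transition), 7 (G/A, transition), 11 (T/C, transition), 15 (G/A, transition), 16 (T/C, transition), 19 (T/C, transition), 22 (T/C, transition), 32 (T/C, transition), 33 (T/C, transition), 36 (A/G, transition), 37 (G/C, transversion), 40 (T/C, transition), 42 (C/T, transition).
Of the 15 differences, 14 transitions and 1 transversion, so the answer is 14.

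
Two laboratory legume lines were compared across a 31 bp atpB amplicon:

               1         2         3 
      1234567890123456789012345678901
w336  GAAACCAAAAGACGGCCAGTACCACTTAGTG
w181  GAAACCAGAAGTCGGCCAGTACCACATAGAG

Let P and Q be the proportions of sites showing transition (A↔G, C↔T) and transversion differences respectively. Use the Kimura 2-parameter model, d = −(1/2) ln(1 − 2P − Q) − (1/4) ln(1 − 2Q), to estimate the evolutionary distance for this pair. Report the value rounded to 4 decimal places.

The sequences differ at positions 8 (A/G, transition), 12 (A/T, transversion), 26 (T/A, transversion), 30 (T/A, transversion).
Of the 4 differences, 1 transition and 3 transversions over 31 sites: P = 1/31 = 0.032258, Q = 3/31 = 0.096774.
d = −0.5·ln(0.838710) − 0.25·ln(0.806452) = −0.5·(-0.175890) − 0.25·(-0.215111) = 0.1417.

0.1417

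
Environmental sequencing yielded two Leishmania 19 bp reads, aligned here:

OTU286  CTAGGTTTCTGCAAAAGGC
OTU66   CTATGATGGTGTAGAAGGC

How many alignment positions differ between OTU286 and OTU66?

Differing sites — 4:G/T; 6:T/A; 8:T/G; 9:C/G; 12:C/T; 14:A/G.
That gives 6 mismatches out of 19 aligned sites, so the Hamming distance is 6.

6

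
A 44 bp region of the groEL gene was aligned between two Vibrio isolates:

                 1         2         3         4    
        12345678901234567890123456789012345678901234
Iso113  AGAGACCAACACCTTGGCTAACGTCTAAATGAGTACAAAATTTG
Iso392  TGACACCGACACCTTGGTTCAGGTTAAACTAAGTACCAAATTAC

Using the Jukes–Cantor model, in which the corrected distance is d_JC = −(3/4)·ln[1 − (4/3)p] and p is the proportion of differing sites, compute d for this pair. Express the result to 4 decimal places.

Differing sites — 1:A/T; 4:G/C; 8:A/G; 18:C/T; 20:A/C; 22:C/G; 25:C/T; 26:T/A; 29:A/C; 31:G/A; 37:A/C; 43:T/A; 44:G/C.
p = 13/44 = 0.295455.
d = −0.75 · ln(1 − (4/3)·0.295455) = −0.75 · ln(0.606060) = −0.75 · (-0.500776) = 0.3756.

0.3756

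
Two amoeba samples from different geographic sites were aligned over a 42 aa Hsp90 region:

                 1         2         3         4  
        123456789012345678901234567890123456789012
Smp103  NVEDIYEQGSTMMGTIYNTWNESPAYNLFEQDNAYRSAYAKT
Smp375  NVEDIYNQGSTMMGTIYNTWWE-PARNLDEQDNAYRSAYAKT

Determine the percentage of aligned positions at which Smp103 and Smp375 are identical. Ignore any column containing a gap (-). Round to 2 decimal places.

Excluding the 1 gap column leaves 41 comparable sites.
Differing sites — 7:E/N; 21:N/W; 26:Y/R; 29:F/D.
37 of the 41 comparable sites match, so the percent identity is 37/41 × 100 = 90.24%.

90.24%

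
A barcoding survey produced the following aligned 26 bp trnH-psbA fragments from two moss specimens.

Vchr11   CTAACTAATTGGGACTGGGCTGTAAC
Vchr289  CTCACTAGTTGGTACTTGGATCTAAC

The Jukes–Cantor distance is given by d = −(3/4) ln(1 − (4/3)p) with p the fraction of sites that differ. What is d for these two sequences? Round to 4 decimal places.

The sequences differ at positions 3 (A/C), 8 (A/G), 13 (G/T), 17 (G/T), 20 (C/A), 22 (G/C).
p = 6/26 = 0.230769.
d = −0.75 · ln(1 − (4/3)·0.230769) = −0.75 · ln(0.692308) = −0.75 · (-0.367724) = 0.2758.

0.2758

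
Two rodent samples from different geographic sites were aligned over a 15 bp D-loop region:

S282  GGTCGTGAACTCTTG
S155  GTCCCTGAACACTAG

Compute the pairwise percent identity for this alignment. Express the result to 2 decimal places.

The sequences differ at positions 2 (G/T), 3 (T/C), 5 (G/C), 11 (T/A), 14 (T/A).
10 of the 15 sites match, so the percent identity is 10/15 × 100 = 66.67%.

66.67%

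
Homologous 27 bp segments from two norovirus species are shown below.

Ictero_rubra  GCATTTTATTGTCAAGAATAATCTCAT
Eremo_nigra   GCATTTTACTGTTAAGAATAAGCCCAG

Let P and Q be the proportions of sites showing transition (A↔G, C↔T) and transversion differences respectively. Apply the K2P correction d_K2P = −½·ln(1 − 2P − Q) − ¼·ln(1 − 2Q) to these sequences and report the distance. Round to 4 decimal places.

0.2158

Mismatches occur at site 9 (T→C, transition), site 13 (C→T, transition), site 22 (T→G, transversion), site 24 (T→C, transition), site 27 (T→G, transversion).
Of the 5 differences, 3 transitions and 2 transversions over 27 sites: P = 3/27 = 0.111111, Q = 2/27 = 0.074074.
d = −0.5·ln(0.703704) − 0.25·ln(0.851852) = −0.5·(-0.351397) − 0.25·(-0.160342) = 0.2158.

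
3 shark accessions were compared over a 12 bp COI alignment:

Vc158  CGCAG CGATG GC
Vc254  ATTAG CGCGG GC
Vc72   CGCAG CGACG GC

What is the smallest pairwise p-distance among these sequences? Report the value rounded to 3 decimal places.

Pairwise Hamming distances:
  Vc158 vs Vc254: 5
  Vc158 vs Vc72: 1
  Vc254 vs Vc72: 5
The smallest is 1 mismatch, between Vc158 and Vc72; p = 1/12 = 0.083.

0.083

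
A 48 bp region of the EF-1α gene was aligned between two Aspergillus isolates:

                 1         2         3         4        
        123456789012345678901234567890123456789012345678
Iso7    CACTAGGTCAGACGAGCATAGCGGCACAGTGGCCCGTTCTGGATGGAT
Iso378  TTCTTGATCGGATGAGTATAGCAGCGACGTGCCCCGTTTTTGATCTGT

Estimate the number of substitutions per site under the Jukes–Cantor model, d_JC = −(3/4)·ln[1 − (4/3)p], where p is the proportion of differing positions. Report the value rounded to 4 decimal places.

0.4793

The sequences differ at positions 1 (C/T), 2 (A/T), 5 (A/T), 7 (G/A), 10 (A/G), 13 (C/T), 17 (C/T), 23 (G/A), 26 (A/G), 27 (C/A), 28 (A/C), 32 (G/C), 39 (C/T), 41 (G/T), 45 (G/C), 46 (G/T), 47 (A/G).
p = 17/48 = 0.354167.
d = −0.75 · ln(1 − (4/3)·0.354167) = −0.75 · ln(0.527777) = −0.75 · (-0.639081) = 0.4793.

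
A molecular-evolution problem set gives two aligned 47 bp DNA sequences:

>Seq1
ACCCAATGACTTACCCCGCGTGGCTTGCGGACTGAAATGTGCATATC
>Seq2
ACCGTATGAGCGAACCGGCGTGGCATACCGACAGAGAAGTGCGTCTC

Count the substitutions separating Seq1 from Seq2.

15

Mismatches occur at site 4 (C→G), site 5 (A→T), site 10 (C→G), site 11 (T→C), site 12 (T→G), site 14 (C→A), site 17 (C→G), site 25 (T→A), site 27 (G→A), site 29 (G→C), site 33 (T→A), site 36 (A→G), site 38 (T→A), site 43 (A→G), site 45 (A→C).
That gives 15 mismatches out of 47 aligned sites, so the Hamming distance is 15.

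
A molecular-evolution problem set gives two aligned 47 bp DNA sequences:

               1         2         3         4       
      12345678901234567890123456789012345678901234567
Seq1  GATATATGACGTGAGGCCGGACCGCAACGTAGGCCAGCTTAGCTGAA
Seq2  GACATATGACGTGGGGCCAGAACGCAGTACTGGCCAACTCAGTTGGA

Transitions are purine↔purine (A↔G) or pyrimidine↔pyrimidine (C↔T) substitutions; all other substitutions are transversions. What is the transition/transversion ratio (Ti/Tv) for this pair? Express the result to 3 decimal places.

5.500

Mismatches occur at site 3 (T/C, transition), site 14 (A/G, transition), site 19 (G/A, transition), site 22 (C/A, transversion), site 27 (A/G, transition), site 28 (C/T, transition), site 29 (G/A, transition), site 30 (T/C, transition), site 31 (A/T, transversion), site 37 (G/A, transition), site 40 (T/C, transition), site 43 (C/T, transition), site 46 (A/G, transition).
Of the 13 differences, 11 transitions and 2 transversions, so Ti/Tv = 11/2 = 5.500.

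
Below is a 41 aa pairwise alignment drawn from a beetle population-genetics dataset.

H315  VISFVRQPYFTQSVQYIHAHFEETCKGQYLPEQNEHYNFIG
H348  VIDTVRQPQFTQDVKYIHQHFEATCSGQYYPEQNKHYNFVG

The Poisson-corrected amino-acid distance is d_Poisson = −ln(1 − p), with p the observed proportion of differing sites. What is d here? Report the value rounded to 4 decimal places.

Mismatches occur at site 3 (S→D), site 4 (F→T), site 9 (Y→Q), site 13 (S→D), site 15 (Q→K), site 19 (A→Q), site 23 (E→A), site 26 (K→S), site 30 (L→Y), site 35 (E→K), site 40 (I→V).
p = 11/41 = 0.268293.
d = −ln(1 − 0.268293) = −ln(0.731707) = 0.3124.

0.3124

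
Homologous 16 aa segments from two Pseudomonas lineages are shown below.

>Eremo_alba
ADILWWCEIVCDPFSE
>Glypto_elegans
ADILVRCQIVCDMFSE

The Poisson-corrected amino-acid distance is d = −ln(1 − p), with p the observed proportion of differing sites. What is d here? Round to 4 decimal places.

The sequences differ at positions 5 (W/V), 6 (W/R), 8 (E/Q), 13 (P/M).
p = 4/16 = 0.250000.
d = −ln(1 − 0.250000) = −ln(0.750000) = 0.2877.

0.2877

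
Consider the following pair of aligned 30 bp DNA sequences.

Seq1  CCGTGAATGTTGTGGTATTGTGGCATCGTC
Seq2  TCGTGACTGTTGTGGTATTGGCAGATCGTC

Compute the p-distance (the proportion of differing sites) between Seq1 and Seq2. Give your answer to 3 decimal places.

Differing sites — 1:C/T; 7:A/C; 21:T/G; 22:G/C; 23:G/A; 24:C/G.
There are 6 differences over 30 sites, so p = 6/30 = 0.200.

0.200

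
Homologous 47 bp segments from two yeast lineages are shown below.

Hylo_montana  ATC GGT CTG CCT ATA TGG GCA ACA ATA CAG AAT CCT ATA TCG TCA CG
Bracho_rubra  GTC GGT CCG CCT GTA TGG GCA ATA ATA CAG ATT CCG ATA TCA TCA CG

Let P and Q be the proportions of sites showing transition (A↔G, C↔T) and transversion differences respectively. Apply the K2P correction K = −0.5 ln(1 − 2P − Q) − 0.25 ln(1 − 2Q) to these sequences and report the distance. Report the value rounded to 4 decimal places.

Mismatches occur at site 1 (A/G, transition), site 8 (T/C, transition), site 13 (A/G, transition), site 23 (C/T, transition), site 32 (A/T, transversion), site 36 (T/G, transversion), site 42 (G/A, transition).
Of the 7 differences, 5 transitions and 2 transversions over 47 sites: P = 5/47 = 0.106383, Q = 2/47 = 0.042553.
d = −0.5·ln(0.744681) − 0.25·ln(0.914894) = −0.5·(-0.294799) − 0.25·(-0.088947) = 0.1696.

0.1696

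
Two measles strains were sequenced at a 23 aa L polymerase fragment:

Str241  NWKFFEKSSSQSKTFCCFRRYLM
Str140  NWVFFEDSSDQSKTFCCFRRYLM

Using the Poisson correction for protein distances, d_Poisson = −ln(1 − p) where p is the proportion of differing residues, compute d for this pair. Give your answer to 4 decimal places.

0.1398

Differing sites — 3:K/V; 7:K/D; 10:S/D.
p = 3/23 = 0.130435.
d = −ln(1 − 0.130435) = −ln(0.869565) = 0.1398.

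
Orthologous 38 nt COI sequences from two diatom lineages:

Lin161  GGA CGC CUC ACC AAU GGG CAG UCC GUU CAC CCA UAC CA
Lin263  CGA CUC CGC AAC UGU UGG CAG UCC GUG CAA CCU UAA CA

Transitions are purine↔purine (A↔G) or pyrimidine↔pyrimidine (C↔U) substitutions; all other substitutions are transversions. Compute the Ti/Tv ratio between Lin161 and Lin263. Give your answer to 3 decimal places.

0.100

Mismatches occur at site 1 (G↔C, transversion), site 5 (G↔U, transversion), site 8 (U↔G, transversion), site 11 (C↔A, transversion), site 13 (A↔U, transversion), site 14 (A↔G, transition), site 16 (G↔U, transversion), site 27 (U↔G, transversion), site 30 (C↔A, transversion), site 33 (A↔U, transversion), site 36 (C↔A, transversion).
Of the 11 differences, 1 transition and 10 transversions, so Ti/Tv = 1/10 = 0.100.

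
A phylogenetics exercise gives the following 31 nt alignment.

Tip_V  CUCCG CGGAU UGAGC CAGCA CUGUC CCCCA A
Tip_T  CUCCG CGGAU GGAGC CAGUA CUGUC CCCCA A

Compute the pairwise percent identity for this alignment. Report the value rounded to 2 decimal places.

93.55%

The sequences differ at positions 11 (U/G), 19 (C/U).
29 of the 31 sites match, so the percent identity is 29/31 × 100 = 93.55%.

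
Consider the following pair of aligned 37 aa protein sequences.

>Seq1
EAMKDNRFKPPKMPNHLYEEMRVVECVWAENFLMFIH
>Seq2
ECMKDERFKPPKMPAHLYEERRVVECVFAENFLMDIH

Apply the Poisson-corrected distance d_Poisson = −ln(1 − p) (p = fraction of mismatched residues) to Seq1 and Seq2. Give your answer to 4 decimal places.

The sequences differ at positions 2 (A/C), 6 (N/E), 15 (N/A), 21 (M/R), 28 (W/F), 35 (F/D).
p = 6/37 = 0.162162.
d = −ln(1 − 0.162162) = −ln(0.837838) = 0.1769.

0.1769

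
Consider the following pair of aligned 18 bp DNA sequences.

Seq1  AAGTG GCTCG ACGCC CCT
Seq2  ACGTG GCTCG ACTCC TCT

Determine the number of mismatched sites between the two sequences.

3

Mismatches occur at site 2 (A↔C), site 13 (G↔T), site 16 (C↔T).
That gives 3 mismatches out of 18 aligned sites, so the Hamming distance is 3.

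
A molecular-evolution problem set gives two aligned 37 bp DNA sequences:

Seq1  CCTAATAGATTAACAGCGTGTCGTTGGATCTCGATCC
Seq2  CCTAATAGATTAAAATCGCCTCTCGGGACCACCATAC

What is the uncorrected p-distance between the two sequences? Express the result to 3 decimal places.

Mismatches occur at site 14 (C/A), site 16 (G/T), site 19 (T/C), site 20 (G/C), site 23 (G/T), site 24 (T/C), site 25 (T/G), site 29 (T/C), site 31 (T/A), site 33 (G/C), site 36 (C/A).
There are 11 differences over 37 sites, so p = 11/37 = 0.297.

0.297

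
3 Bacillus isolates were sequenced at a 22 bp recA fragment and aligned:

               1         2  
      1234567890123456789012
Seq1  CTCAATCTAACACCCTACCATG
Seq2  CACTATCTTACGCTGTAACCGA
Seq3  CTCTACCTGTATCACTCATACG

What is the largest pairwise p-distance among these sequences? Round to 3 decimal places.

Pairwise Hamming distances:
  Seq1 vs Seq2: 10
  Seq1 vs Seq3: 11
  Seq2 vs Seq3: 13
The largest is 13 mismatches, between Seq2 and Seq3; p = 13/22 = 0.591.

0.591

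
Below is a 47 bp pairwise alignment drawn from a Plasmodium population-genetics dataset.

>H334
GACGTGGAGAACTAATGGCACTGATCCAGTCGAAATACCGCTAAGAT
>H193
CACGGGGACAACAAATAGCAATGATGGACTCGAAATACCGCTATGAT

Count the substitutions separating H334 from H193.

Mismatches occur at site 1 (G↔C), site 5 (T↔G), site 9 (G↔C), site 13 (T↔A), site 17 (G↔A), site 21 (C↔A), site 26 (C↔G), site 27 (C↔G), site 29 (G↔C), site 44 (A↔T).
That gives 10 mismatches out of 47 aligned sites, so the Hamming distance is 10.

10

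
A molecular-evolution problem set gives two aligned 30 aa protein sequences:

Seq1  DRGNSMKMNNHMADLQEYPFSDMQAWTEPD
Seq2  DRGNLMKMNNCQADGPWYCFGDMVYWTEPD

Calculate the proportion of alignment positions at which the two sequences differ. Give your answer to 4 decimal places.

Differing sites — 5:S/L; 11:H/C; 12:M/Q; 15:L/G; 16:Q/P; 17:E/W; 19:P/C; 21:S/G; 24:Q/V; 25:A/Y.
There are 10 differences over 30 sites, so p = 10/30 = 0.3333.

0.3333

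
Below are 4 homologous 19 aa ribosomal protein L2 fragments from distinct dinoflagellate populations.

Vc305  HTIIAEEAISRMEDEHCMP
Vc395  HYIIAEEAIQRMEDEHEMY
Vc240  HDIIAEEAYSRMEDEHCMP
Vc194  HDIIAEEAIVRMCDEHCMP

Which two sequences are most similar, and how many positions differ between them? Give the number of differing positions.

2

Pairwise Hamming distances:
  Vc305 vs Vc395: 4
  Vc305 vs Vc240: 2
  Vc305 vs Vc194: 3
  Vc395 vs Vc240: 5
  Vc395 vs Vc194: 5
  Vc240 vs Vc194: 3
The smallest is 2, between Vc305 and Vc240.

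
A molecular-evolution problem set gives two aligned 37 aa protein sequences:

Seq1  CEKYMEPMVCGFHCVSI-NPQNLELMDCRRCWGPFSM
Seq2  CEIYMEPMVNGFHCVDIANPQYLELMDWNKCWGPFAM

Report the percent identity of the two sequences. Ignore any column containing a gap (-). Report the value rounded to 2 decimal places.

77.78%

Excluding the 1 gap column leaves 36 comparable sites.
Differing sites — 3:K/I; 10:C/N; 16:S/D; 22:N/Y; 28:C/W; 29:R/N; 30:R/K; 36:S/A.
28 of the 36 comparable sites match, so the percent identity is 28/36 × 100 = 77.78%.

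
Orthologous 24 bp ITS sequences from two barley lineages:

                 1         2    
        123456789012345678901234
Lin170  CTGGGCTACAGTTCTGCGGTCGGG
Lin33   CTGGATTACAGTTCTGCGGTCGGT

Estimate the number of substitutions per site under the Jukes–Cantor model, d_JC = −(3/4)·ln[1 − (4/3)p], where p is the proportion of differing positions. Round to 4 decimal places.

Differing sites — 5:G/A; 6:C/T; 24:G/T.
p = 3/24 = 0.125000.
d = −0.75 · ln(1 − (4/3)·0.125000) = −0.75 · ln(0.833333) = −0.75 · (-0.182322) = 0.1367.

0.1367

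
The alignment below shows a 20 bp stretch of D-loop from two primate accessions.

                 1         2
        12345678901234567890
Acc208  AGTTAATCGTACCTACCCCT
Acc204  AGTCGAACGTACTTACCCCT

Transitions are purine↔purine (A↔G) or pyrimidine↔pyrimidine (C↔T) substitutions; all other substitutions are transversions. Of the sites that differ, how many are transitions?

3

Differing sites — 4:T/C (Ti); 5:A/G (Ti); 7:T/A (Tv); 13:C/T (Ti).
Of the 4 differences, 3 transitions and 1 transversion, so the answer is 3.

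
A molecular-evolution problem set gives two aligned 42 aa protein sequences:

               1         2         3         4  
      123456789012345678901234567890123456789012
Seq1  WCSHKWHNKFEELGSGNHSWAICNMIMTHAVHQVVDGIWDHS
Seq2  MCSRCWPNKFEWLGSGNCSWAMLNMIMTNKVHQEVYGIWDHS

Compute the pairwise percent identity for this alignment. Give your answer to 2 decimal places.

Mismatches occur at site 1 (W/M), site 4 (H/R), site 5 (K/C), site 7 (H/P), site 12 (E/W), site 18 (H/C), site 22 (I/M), site 23 (C/L), site 29 (H/N), site 30 (A/K), site 34 (V/E), site 36 (D/Y).
30 of the 42 sites match, so the percent identity is 30/42 × 100 = 71.43%.

71.43%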